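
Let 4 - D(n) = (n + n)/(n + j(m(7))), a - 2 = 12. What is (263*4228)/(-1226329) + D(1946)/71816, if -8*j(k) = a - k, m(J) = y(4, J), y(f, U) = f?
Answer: -155296757941201/171274217026614 ≈ -0.90671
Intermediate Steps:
a = 14 (a = 2 + 12 = 14)
m(J) = 4
j(k) = -7/4 + k/8 (j(k) = -(14 - k)/8 = -7/4 + k/8)
D(n) = 4 - 2*n/(-5/4 + n) (D(n) = 4 - (n + n)/(n + (-7/4 + (⅛)*4)) = 4 - 2*n/(n + (-7/4 + ½)) = 4 - 2*n/(n - 5/4) = 4 - 2*n/(-5/4 + n))
(263*4228)/(-1226329) + D(1946)/71816 = (263*4228)/(-1226329) + (4*(-5 + 2*1946)/(-5 + 4*1946))/71816 = 1111964*(-1/1226329) + (4*(-5 + 3892)/(-5 + 7784))*(1/71816) = -1111964/1226329 + (4*3887/7779)*(1/71816) = -1111964/1226329 + (4*(1/7779)*3887)*(1/71816) = -1111964/1226329 + (15548/7779)*(1/71816) = -1111964/1226329 + 3887/139664166 = -155296757941201/171274217026614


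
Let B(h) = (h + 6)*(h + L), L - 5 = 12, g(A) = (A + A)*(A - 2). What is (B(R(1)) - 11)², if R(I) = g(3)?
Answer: 70225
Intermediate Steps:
g(A) = 2*A*(-2 + A) (g(A) = (2*A)*(-2 + A) = 2*A*(-2 + A))
R(I) = 6 (R(I) = 2*3*(-2 + 3) = 2*3*1 = 6)
L = 17 (L = 5 + 12 = 17)
B(h) = (6 + h)*(17 + h) (B(h) = (h + 6)*(h + 17) = (6 + h)*(17 + h))
(B(R(1)) - 11)² = ((102 + 6² + 23*6) - 11)² = ((102 + 36 + 138) - 11)² = (276 - 11)² = 265² = 70225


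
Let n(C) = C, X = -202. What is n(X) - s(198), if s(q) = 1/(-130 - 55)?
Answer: -37369/185 ≈ -201.99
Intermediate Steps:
s(q) = -1/185 (s(q) = 1/(-185) = -1/185)
n(X) - s(198) = -202 - 1*(-1/185) = -202 + 1/185 = -37369/185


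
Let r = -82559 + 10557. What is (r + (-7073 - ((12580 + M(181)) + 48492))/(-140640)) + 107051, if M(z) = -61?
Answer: 1232339861/35160 ≈ 35050.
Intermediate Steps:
r = -72002
(r + (-7073 - ((12580 + M(181)) + 48492))/(-140640)) + 107051 = (-72002 + (-7073 - ((12580 - 61) + 48492))/(-140640)) + 107051 = (-72002 + (-7073 - (12519 + 48492))*(-1/140640)) + 107051 = (-72002 + (-7073 - 1*61011)*(-1/140640)) + 107051 = (-72002 + (-7073 - 61011)*(-1/140640)) + 107051 = (-72002 - 68084*(-1/140640)) + 107051 = (-72002 + 17021/35160) + 107051 = -2531573299/35160 + 107051 = 1232339861/35160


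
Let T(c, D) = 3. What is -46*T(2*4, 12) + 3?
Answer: -135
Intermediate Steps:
-46*T(2*4, 12) + 3 = -46*3 + 3 = -138 + 3 = -135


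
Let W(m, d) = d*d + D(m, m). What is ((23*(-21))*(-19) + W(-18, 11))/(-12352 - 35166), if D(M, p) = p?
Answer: -4640/23759 ≈ -0.19529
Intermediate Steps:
W(m, d) = m + d² (W(m, d) = d*d + m = d² + m = m + d²)
((23*(-21))*(-19) + W(-18, 11))/(-12352 - 35166) = ((23*(-21))*(-19) + (-18 + 11²))/(-12352 - 35166) = (-483*(-19) + (-18 + 121))/(-47518) = (9177 + 103)*(-1/47518) = 9280*(-1/47518) = -4640/23759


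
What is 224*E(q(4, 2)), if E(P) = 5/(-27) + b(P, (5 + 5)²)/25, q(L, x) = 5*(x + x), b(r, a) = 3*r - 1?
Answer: 328832/675 ≈ 487.16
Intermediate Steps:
b(r, a) = -1 + 3*r
q(L, x) = 10*x (q(L, x) = 5*(2*x) = 10*x)
E(P) = -152/675 + 3*P/25 (E(P) = 5/(-27) + (-1 + 3*P)/25 = 5*(-1/27) + (-1 + 3*P)*(1/25) = -5/27 + (-1/25 + 3*P/25) = -152/675 + 3*P/25)
224*E(q(4, 2)) = 224*(-152/675 + 3*(10*2)/25) = 224*(-152/675 + (3/25)*20) = 224*(-152/675 + 12/5) = 224*(1468/675) = 328832/675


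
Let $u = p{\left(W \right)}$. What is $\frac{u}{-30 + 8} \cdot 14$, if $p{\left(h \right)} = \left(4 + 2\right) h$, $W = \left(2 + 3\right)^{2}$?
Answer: $- \frac{1050}{11} \approx -95.455$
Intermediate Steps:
$W = 25$ ($W = 5^{2} = 25$)
$p{\left(h \right)} = 6 h$
$u = 150$ ($u = 6 \cdot 25 = 150$)
$\frac{u}{-30 + 8} \cdot 14 = \frac{1}{-30 + 8} \cdot 150 \cdot 14 = \frac{1}{-22} \cdot 150 \cdot 14 = \left(- \frac{1}{22}\right) 150 \cdot 14 = \left(- \frac{75}{11}\right) 14 = - \frac{1050}{11}$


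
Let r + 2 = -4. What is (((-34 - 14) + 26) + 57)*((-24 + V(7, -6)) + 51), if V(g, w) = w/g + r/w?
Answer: 950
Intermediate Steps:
r = -6 (r = -2 - 4 = -6)
V(g, w) = -6/w + w/g (V(g, w) = w/g - 6/w = -6/w + w/g)
(((-34 - 14) + 26) + 57)*((-24 + V(7, -6)) + 51) = (((-34 - 14) + 26) + 57)*((-24 + (-6/(-6) - 6/7)) + 51) = ((-48 + 26) + 57)*((-24 + (-6*(-1/6) - 6*1/7)) + 51) = (-22 + 57)*((-24 + (1 - 6/7)) + 51) = 35*((-24 + 1/7) + 51) = 35*(-167/7 + 51) = 35*(190/7) = 950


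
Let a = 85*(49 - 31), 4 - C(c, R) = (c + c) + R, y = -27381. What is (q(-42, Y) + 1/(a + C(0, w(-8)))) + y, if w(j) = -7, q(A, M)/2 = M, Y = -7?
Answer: -42215694/1541 ≈ -27395.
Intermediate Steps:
q(A, M) = 2*M
C(c, R) = 4 - R - 2*c (C(c, R) = 4 - ((c + c) + R) = 4 - (2*c + R) = 4 - (R + 2*c) = 4 + (-R - 2*c) = 4 - R - 2*c)
a = 1530 (a = 85*18 = 1530)
(q(-42, Y) + 1/(a + C(0, w(-8)))) + y = (2*(-7) + 1/(1530 + (4 - 1*(-7) - 2*0))) - 27381 = (-14 + 1/(1530 + (4 + 7 + 0))) - 27381 = (-14 + 1/(1530 + 11)) - 27381 = (-14 + 1/1541) - 27381 = -21573/1541 - 27381 = -42215694/1541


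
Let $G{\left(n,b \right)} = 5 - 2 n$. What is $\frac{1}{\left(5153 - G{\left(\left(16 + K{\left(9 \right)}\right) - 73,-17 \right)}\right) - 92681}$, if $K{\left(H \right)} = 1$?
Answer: $- \frac{1}{87645} \approx -1.141 \cdot 10^{-5}$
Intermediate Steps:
$\frac{1}{\left(5153 - G{\left(\left(16 + K{\left(9 \right)}\right) - 73,-17 \right)}\right) - 92681} = \frac{1}{\left(5153 - \left(5 - 2 \left(\left(16 + 1\right) - 73\right)\right)\right) - 92681} = \frac{1}{\left(5153 - \left(5 - 2 \left(17 - 73\right)\right)\right) - 92681} = \frac{1}{\left(5153 - \left(5 - -112\right)\right) - 92681} = \frac{1}{\left(5153 - \left(5 + 112\right)\right) - 92681} = \frac{1}{\left(5153 - 117\right) - 92681} = \frac{1}{5036 - 92681} = \frac{1}{-87645} = - \frac{1}{87645}$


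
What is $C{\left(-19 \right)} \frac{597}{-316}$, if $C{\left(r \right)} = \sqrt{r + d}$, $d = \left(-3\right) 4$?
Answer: $- \frac{597 i \sqrt{31}}{316} \approx - 10.519 i$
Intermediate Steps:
$d = -12$
$C{\left(r \right)} = \sqrt{-12 + r}$ ($C{\left(r \right)} = \sqrt{r - 12} = \sqrt{-12 + r}$)
$C{\left(-19 \right)} \frac{597}{-316} = \sqrt{-12 - 19} \frac{597}{-316} = \sqrt{-31} \cdot 597 \left(- \frac{1}{316}\right) = i \sqrt{31} \left(- \frac{597}{316}\right) = - \frac{597 i \sqrt{31}}{316}$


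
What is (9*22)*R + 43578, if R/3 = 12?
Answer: 50706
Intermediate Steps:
R = 36 (R = 3*12 = 36)
(9*22)*R + 43578 = (9*22)*36 + 43578 = 198*36 + 43578 = 7128 + 43578 = 50706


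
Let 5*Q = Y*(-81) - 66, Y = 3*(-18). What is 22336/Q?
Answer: 27920/1077 ≈ 25.924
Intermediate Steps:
Y = -54
Q = 4308/5 (Q = (-54*(-81) - 66)/5 = (4374 - 66)/5 = (⅕)*4308 = 4308/5 ≈ 861.60)
22336/Q = 22336/(4308/5) = 22336*(5/4308) = 27920/1077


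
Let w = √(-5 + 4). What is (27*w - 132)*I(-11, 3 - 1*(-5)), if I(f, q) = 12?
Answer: -1584 + 324*I ≈ -1584.0 + 324.0*I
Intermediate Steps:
w = I (w = √(-1) = I ≈ 1.0*I)
(27*w - 132)*I(-11, 3 - 1*(-5)) = (27*I - 132)*12 = (-132 + 27*I)*12 = -1584 + 324*I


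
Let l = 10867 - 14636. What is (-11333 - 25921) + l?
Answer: -41023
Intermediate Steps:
l = -3769
(-11333 - 25921) + l = (-11333 - 25921) - 3769 = -37254 - 3769 = -41023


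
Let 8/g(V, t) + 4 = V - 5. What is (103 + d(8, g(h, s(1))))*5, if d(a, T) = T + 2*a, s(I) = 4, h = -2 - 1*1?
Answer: 1775/3 ≈ 591.67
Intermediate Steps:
h = -3 (h = -2 - 1 = -3)
g(V, t) = 8/(-9 + V) (g(V, t) = 8/(-4 + (V - 5)) = 8/(-4 + (-5 + V)) = 8/(-9 + V))
(103 + d(8, g(h, s(1))))*5 = (103 + (8/(-9 - 3) + 2*8))*5 = (103 + (8/(-12) + 16))*5 = (103 + (8*(-1/12) + 16))*5 = (103 + (-⅔ + 16))*5 = (103 + 46/3)*5 = (355/3)*5 = 1775/3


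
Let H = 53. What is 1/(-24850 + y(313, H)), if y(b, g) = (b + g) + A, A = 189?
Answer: -1/24295 ≈ -4.1161e-5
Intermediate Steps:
y(b, g) = 189 + b + g (y(b, g) = (b + g) + 189 = 189 + b + g)
1/(-24850 + y(313, H)) = 1/(-24850 + (189 + 313 + 53)) = 1/(-24850 + 555) = 1/(-24295) = -1/24295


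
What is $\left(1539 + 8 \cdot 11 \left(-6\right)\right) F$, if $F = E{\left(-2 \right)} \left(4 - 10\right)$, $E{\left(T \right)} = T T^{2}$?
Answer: $48528$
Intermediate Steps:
$E{\left(T \right)} = T^{3}$
$F = 48$ ($F = \left(-2\right)^{3} \left(4 - 10\right) = \left(-8\right) \left(-6\right) = 48$)
$\left(1539 + 8 \cdot 11 \left(-6\right)\right) F = \left(1539 + 8 \cdot 11 \left(-6\right)\right) 48 = \left(1539 + 88 \left(-6\right)\right) 48 = \left(1539 - 528\right) 48 = 1011 \cdot 48 = 48528$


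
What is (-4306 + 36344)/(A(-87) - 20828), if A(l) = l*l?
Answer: -32038/13259 ≈ -2.4163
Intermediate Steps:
A(l) = l²
(-4306 + 36344)/(A(-87) - 20828) = (-4306 + 36344)/((-87)² - 20828) = 32038/(7569 - 20828) = 32038/(-13259) = 32038*(-1/13259) = -32038/13259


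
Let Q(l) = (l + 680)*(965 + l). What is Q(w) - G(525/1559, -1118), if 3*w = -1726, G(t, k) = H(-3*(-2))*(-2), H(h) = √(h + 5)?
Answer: 367066/9 + 2*√11 ≈ 40792.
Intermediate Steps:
H(h) = √(5 + h)
G(t, k) = -2*√11 (G(t, k) = √(5 - 3*(-2))*(-2) = √(5 + 6)*(-2) = √11*(-2) = -2*√11)
w = -1726/3 (w = (⅓)*(-1726) = -1726/3 ≈ -575.33)
Q(l) = (680 + l)*(965 + l)
Q(w) - G(525/1559, -1118) = (656200 + (-1726/3)² + 1645*(-1726/3)) - (-2)*√11 = (656200 + 2979076/9 - 2839270/3) + 2*√11 = 367066/9 + 2*√11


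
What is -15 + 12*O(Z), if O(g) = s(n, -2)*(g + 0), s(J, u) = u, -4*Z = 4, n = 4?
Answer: 9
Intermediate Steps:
Z = -1 (Z = -1/4*4 = -1)
O(g) = -2*g (O(g) = -2*(g + 0) = -2*g)
-15 + 12*O(Z) = -15 + 12*(-2*(-1)) = -15 + 12*2 = -15 + 24 = 9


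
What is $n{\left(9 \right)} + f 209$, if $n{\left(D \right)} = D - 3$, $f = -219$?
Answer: $-45765$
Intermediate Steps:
$n{\left(D \right)} = -3 + D$
$n{\left(9 \right)} + f 209 = \left(-3 + 9\right) - 45771 = 6 - 45771 = -45765$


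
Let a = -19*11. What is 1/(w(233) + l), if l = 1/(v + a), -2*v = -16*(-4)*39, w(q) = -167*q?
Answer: -1457/56693328 ≈ -2.5700e-5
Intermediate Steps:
a = -209
v = -1248 (v = -(-16*(-4))*39/2 = -32*39 = -½*2496 = -1248)
l = -1/1457 (l = 1/(-1248 - 209) = 1/(-1457) = -1/1457 ≈ -0.00068634)
1/(w(233) + l) = 1/(-167*233 - 1/1457) = 1/(-38911 - 1/1457) = 1/(-56693328/1457) = -1457/56693328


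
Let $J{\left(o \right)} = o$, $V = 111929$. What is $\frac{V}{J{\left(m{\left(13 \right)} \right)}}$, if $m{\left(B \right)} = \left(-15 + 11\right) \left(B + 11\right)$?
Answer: $- \frac{111929}{96} \approx -1165.9$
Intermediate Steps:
$m{\left(B \right)} = -44 - 4 B$ ($m{\left(B \right)} = - 4 \left(11 + B\right) = -44 - 4 B$)
$\frac{V}{J{\left(m{\left(13 \right)} \right)}} = \frac{111929}{-44 - 52} = \frac{111929}{-96} = 111929 \left(- \frac{1}{96}\right) = - \frac{111929}{96}$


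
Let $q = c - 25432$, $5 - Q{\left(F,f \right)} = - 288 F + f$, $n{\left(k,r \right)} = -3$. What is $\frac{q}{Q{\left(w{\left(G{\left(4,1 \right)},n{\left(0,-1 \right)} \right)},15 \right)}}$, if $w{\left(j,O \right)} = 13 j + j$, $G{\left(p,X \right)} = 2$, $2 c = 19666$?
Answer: $- \frac{15599}{8054} \approx -1.9368$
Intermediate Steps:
$c = 9833$ ($c = \frac{1}{2} \cdot 19666 = 9833$)
$w{\left(j,O \right)} = 14 j$
$Q{\left(F,f \right)} = 5 - f + 288 F$ ($Q{\left(F,f \right)} = 5 - \left(- 288 F + f\right) = 5 - \left(f - 288 F\right) = 5 + \left(- f + 288 F\right) = 5 - f + 288 F$)
$q = -15599$ ($q = 9833 - 25432 = -15599$)
$\frac{q}{Q{\left(w{\left(G{\left(4,1 \right)},n{\left(0,-1 \right)} \right)},15 \right)}} = - \frac{15599}{5 - 15 + 288 \cdot 14 \cdot 2} = - \frac{15599}{5 - 15 + 288 \cdot 28} = - \frac{15599}{5 - 15 + 8064} = - \frac{15599}{8054}$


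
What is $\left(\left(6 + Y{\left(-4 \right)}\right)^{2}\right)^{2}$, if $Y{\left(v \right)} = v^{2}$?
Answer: $234256$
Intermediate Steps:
$\left(\left(6 + Y{\left(-4 \right)}\right)^{2}\right)^{2} = \left(\left(6 + \left(-4\right)^{2}\right)^{2}\right)^{2} = \left(\left(6 + 16\right)^{2}\right)^{2} = \left(22^{2}\right)^{2} = 484^{2} = 234256$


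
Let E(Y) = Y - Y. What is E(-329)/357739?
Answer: 0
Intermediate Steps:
E(Y) = 0
E(-329)/357739 = 0/357739 = 0*(1/357739) = 0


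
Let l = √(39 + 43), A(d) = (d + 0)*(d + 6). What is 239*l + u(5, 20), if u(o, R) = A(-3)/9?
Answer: -1 + 239*√82 ≈ 2163.2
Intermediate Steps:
A(d) = d*(6 + d)
u(o, R) = -1 (u(o, R) = -3*(6 - 3)/9 = -3*3*(⅑) = -9*⅑ = -1)
l = √82 ≈ 9.0554
239*l + u(5, 20) = 239*√82 - 1 = -1 + 239*√82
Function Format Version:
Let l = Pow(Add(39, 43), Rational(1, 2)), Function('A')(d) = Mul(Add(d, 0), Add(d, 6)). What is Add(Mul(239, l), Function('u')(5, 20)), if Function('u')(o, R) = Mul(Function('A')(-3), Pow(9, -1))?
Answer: Add(-1, Mul(239, Pow(82, Rational(1, 2)))) ≈ 2163.2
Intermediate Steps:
Function('A')(d) = Mul(d, Add(6, d))
Function('u')(o, R) = -1 (Function('u')(o, R) = Mul(Mul(-3, Add(6, -3)), Pow(9, -1)) = Mul(Mul(-3, 3), Rational(1, 9)) = Mul(-9, Rational(1, 9)) = -1)
l = Pow(82, Rational(1, 2)) ≈ 9.0554
Add(Mul(239, l), Function('u')(5, 20)) = Add(Mul(239, Pow(82, Rational(1, 2))), -1) = Add(-1, Mul(239, Pow(82, Rational(1, 2))))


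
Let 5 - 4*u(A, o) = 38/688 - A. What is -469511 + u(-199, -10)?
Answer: -646113891/1376 ≈ -4.6956e+5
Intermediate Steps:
u(A, o) = 1701/1376 + A/4 (u(A, o) = 5/4 - (38/688 - A)/4 = 5/4 - (38*(1/688) - A)/4 = 5/4 - (19/344 - A)/4 = 5/4 + (-19/1376 + A/4) = 1701/1376 + A/4)
-469511 + u(-199, -10) = -469511 + (1701/1376 + (¼)*(-199)) = -469511 + (1701/1376 - 199/4) = -469511 - 66755/1376 = -646113891/1376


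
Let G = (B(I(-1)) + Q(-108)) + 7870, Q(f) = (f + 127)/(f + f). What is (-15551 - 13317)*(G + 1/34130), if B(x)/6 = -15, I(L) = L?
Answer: -206962393065841/921510 ≈ -2.2459e+8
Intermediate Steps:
B(x) = -90 (B(x) = 6*(-15) = -90)
Q(f) = (127 + f)/(2*f) (Q(f) = (127 + f)/((2*f)) = (127 + f)*(1/(2*f)) = (127 + f)/(2*f))
G = 1680461/216 (G = (-90 + (½)*(127 - 108)/(-108)) + 7870 = (-90 + (½)*(-1/108)*19) + 7870 = (-90 - 19/216) + 7870 = -19459/216 + 7870 = 1680461/216 ≈ 7779.9)
(-15551 - 13317)*(G + 1/34130) = (-15551 - 13317)*(1680461/216 + 1/34130) = -28868*(1680461/216 + 1/34130) = -28868*28677067073/3686040 = -206962393065841/921510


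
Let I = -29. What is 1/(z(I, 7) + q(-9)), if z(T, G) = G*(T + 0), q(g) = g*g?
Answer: -1/122 ≈ -0.0081967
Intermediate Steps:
q(g) = g²
z(T, G) = G*T
1/(z(I, 7) + q(-9)) = 1/(7*(-29) + (-9)²) = 1/(-203 + 81) = 1/(-122) = -1/122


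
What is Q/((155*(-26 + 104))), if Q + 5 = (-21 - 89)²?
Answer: 2419/2418 ≈ 1.0004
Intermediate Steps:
Q = 12095 (Q = -5 + (-21 - 89)² = -5 + (-110)² = -5 + 12100 = 12095)
Q/((155*(-26 + 104))) = 12095/((155*(-26 + 104))) = 12095/((155*78)) = 12095/12090 = 12095*(1/12090) = 2419/2418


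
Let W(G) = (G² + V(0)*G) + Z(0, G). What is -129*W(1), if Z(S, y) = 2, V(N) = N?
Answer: -387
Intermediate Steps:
W(G) = 2 + G² (W(G) = (G² + 0*G) + 2 = (G² + 0) + 2 = G² + 2 = 2 + G²)
-129*W(1) = -129*(2 + 1²) = -129*(2 + 1) = -129*3 = -387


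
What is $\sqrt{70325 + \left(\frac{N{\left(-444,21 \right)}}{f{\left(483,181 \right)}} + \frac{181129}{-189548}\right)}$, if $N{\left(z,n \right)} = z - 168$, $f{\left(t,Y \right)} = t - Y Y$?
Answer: $\frac{\sqrt{164526409930989697850001}}{1529557586} \approx 265.19$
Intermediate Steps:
$f{\left(t,Y \right)} = t - Y^{2}$
$N{\left(z,n \right)} = -168 + z$
$\sqrt{70325 + \left(\frac{N{\left(-444,21 \right)}}{f{\left(483,181 \right)}} + \frac{181129}{-189548}\right)} = \sqrt{70325 + \left(\frac{-168 - 444}{483 - 181^{2}} + \frac{181129}{-189548}\right)} = \sqrt{70325 - \left(\frac{181129}{189548} + \frac{612}{483 - 32761}\right)} = \sqrt{70325 - \left(\frac{181129}{189548} + \frac{612}{-32278}\right)} = \sqrt{70325 - \frac{2865239243}{3059115172}} = \sqrt{\frac{215129409231657}{3059115172}} = \frac{\sqrt{164526409930989697850001}}{1529557586}$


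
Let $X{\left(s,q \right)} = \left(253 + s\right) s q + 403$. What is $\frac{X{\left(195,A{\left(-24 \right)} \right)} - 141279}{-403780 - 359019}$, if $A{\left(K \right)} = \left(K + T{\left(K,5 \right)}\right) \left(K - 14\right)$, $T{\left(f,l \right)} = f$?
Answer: $- \frac{159203764}{762799} \approx -208.71$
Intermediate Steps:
$A{\left(K \right)} = 2 K \left(-14 + K\right)$ ($A{\left(K \right)} = \left(K + K\right) \left(K - 14\right) = 2 K \left(-14 + K\right)$)
$X{\left(s,q \right)} = 403 + q s \left(253 + s\right)$ ($X{\left(s,q \right)} = s \left(253 + s\right) q + 403 = q s \left(253 + s\right) + 403 = 403 + q s \left(253 + s\right)$)
$\frac{X{\left(195,A{\left(-24 \right)} \right)} - 141279}{-403780 - 359019} = \frac{\left(403 + 2 \left(-24\right) \left(-14 - 24\right) 195^{2} + 253 \cdot 2 \left(-24\right) \left(-14 - 24\right) 195\right) - 141279}{-403780 - 359019} = \frac{\left(403 + 2 \left(-24\right) \left(-38\right) 38025 + 253 \cdot 2 \left(-24\right) \left(-38\right) 195\right) - 141279}{-762799} = \left(\left(403 + 1824 \cdot 38025 + 253 \cdot 1824 \cdot 195\right) - 141279\right) \left(- \frac{1}{762799}\right) = \left(\left(403 + 69357600 + 89987040\right) - 141279\right) \left(- \frac{1}{762799}\right) = \left(159345043 - 141279\right) \left(- \frac{1}{762799}\right) = 159203764 \left(- \frac{1}{762799}\right) = - \frac{159203764}{762799}$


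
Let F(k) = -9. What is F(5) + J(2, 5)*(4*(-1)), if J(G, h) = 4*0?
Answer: -9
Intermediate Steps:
J(G, h) = 0
F(5) + J(2, 5)*(4*(-1)) = -9 + 0*(4*(-1)) = -9 + 0*(-4) = -9 + 0 = -9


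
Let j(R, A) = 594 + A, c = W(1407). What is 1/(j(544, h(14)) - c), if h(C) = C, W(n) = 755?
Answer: -1/147 ≈ -0.0068027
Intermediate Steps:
c = 755
1/(j(544, h(14)) - c) = 1/((594 + 14) - 1*755) = 1/(608 - 755) = 1/(-147) = -1/147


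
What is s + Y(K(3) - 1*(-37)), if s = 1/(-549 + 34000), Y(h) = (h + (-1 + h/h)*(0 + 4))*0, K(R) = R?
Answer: 1/33451 ≈ 2.9894e-5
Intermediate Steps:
Y(h) = 0 (Y(h) = (h + (-1 + 1)*4)*0 = (h + 0*4)*0 = (h + 0)*0 = h*0 = 0)
s = 1/33451 ≈ 2.9894e-5
s + Y(K(3) - 1*(-37)) = 1/33451 + 0 = 1/33451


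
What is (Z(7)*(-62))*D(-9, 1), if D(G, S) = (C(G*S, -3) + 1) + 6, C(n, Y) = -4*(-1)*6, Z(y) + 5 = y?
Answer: -3844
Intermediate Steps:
Z(y) = -5 + y
C(n, Y) = 24 (C(n, Y) = 4*6 = 24)
D(G, S) = 31 (D(G, S) = (24 + 1) + 6 = 25 + 6 = 31)
(Z(7)*(-62))*D(-9, 1) = ((-5 + 7)*(-62))*31 = (2*(-62))*31 = -124*31 = -3844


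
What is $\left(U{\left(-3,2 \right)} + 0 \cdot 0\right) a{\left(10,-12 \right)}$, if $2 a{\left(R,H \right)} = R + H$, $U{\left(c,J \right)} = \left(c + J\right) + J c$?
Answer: $7$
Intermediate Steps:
$U{\left(c,J \right)} = J + c + J c$ ($U{\left(c,J \right)} = \left(J + c\right) + J c = J + c + J c$)
$a{\left(R,H \right)} = \frac{H}{2} + \frac{R}{2}$ ($a{\left(R,H \right)} = \frac{R + H}{2} = \frac{H + R}{2} = \frac{H}{2} + \frac{R}{2}$)
$\left(U{\left(-3,2 \right)} + 0 \cdot 0\right) a{\left(10,-12 \right)} = \left(\left(2 - 3 + 2 \left(-3\right)\right) + 0 \cdot 0\right) \left(\frac{1}{2} \left(-12\right) + \frac{1}{2} \cdot 10\right) = \left(\left(2 - 3 - 6\right) + 0\right) \left(-6 + 5\right) = \left(-7 + 0\right) \left(-1\right) = \left(-7\right) \left(-1\right) = 7$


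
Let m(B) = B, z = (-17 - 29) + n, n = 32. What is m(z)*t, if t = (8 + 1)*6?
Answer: -756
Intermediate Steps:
z = -14 (z = (-17 - 29) + 32 = -46 + 32 = -14)
t = 54 (t = 9*6 = 54)
m(z)*t = -14*54 = -756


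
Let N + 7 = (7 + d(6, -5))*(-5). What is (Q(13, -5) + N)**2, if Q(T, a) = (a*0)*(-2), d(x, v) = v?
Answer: 289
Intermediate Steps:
N = -17 (N = -7 + (7 - 5)*(-5) = -7 + 2*(-5) = -7 - 10 = -17)
Q(T, a) = 0 (Q(T, a) = 0*(-2) = 0)
(Q(13, -5) + N)**2 = (0 - 17)**2 = (-17)**2 = 289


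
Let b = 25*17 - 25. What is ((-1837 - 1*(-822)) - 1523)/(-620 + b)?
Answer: 1269/110 ≈ 11.536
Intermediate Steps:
b = 400 (b = 425 - 25 = 400)
((-1837 - 1*(-822)) - 1523)/(-620 + b) = ((-1837 - 1*(-822)) - 1523)/(-620 + 400) = ((-1837 + 822) - 1523)/(-220) = (-1015 - 1523)*(-1/220) = -2538*(-1/220) = 1269/110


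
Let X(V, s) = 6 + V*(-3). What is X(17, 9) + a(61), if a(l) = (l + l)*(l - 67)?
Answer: -777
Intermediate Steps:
X(V, s) = 6 - 3*V
a(l) = 2*l*(-67 + l) (a(l) = (2*l)*(-67 + l) = 2*l*(-67 + l))
X(17, 9) + a(61) = (6 - 3*17) + 2*61*(-67 + 61) = (6 - 51) + 2*61*(-6) = -45 - 732 = -777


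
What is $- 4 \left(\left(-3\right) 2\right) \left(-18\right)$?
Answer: $-432$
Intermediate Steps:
$- 4 \left(\left(-3\right) 2\right) \left(-18\right) = \left(-4\right) \left(-6\right) \left(-18\right) = 24 \left(-18\right) = -432$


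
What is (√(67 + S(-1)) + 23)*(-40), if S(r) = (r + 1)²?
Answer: -920 - 40*√67 ≈ -1247.4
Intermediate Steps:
S(r) = (1 + r)²
(√(67 + S(-1)) + 23)*(-40) = (√(67 + (1 - 1)²) + 23)*(-40) = (√(67 + 0²) + 23)*(-40) = (√(67 + 0) + 23)*(-40) = (√67 + 23)*(-40) = (23 + √67)*(-40) = -920 - 40*√67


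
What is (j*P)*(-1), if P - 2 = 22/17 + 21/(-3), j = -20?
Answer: -1260/17 ≈ -74.118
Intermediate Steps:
P = -63/17 (P = 2 + (22/17 + 21/(-3)) = 2 + (22*(1/17) + 21*(-1/3)) = 2 + (22/17 - 7) = 2 - 97/17 = -63/17 ≈ -3.7059)
(j*P)*(-1) = -20*(-63/17)*(-1) = (1260/17)*(-1) = -1260/17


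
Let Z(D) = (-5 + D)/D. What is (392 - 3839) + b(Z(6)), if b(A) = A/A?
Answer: -3446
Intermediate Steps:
Z(D) = (-5 + D)/D
b(A) = 1
(392 - 3839) + b(Z(6)) = (392 - 3839) + 1 = -3447 + 1 = -3446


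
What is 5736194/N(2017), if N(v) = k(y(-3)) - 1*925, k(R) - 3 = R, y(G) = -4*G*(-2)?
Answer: -2868097/473 ≈ -6063.6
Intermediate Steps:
y(G) = 8*G
k(R) = 3 + R
N(v) = -946 (N(v) = (3 + 8*(-3)) - 1*925 = (3 - 24) - 925 = -21 - 925 = -946)
5736194/N(2017) = 5736194/(-946) = 5736194*(-1/946) = -2868097/473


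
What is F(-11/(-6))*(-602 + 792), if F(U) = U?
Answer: 1045/3 ≈ 348.33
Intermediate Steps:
F(-11/(-6))*(-602 + 792) = (-11/(-6))*(-602 + 792) = -11*(-⅙)*190 = (11/6)*190 = 1045/3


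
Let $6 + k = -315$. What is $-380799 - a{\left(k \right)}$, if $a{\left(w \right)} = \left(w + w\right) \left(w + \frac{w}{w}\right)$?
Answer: $-586239$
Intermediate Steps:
$k = -321$ ($k = -6 - 315 = -321$)
$a{\left(w \right)} = 2 w \left(1 + w\right)$ ($a{\left(w \right)} = 2 w \left(w + 1\right) = 2 w \left(1 + w\right)$)
$-380799 - a{\left(k \right)} = -380799 - 2 \left(-321\right) \left(1 - 321\right) = -380799 - 2 \left(-321\right) \left(-320\right) = -380799 - 205440 = -586239$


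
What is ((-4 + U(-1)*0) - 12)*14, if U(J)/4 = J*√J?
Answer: -224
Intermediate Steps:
U(J) = 4*J^(3/2) (U(J) = 4*(J*√J) = 4*J^(3/2))
((-4 + U(-1)*0) - 12)*14 = ((-4 + (4*(-1)^(3/2))*0) - 12)*14 = ((-4 + (4*(-I))*0) - 12)*14 = ((-4 - 4*I*0) - 12)*14 = ((-4 + 0) - 12)*14 = (-4 - 12)*14 = -16*14 = -224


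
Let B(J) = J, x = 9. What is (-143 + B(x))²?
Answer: 17956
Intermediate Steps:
(-143 + B(x))² = (-143 + 9)² = (-134)² = 17956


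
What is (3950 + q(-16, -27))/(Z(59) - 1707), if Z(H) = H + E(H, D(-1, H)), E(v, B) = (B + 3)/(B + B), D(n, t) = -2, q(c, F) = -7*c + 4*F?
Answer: -15816/6593 ≈ -2.3989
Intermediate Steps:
E(v, B) = (3 + B)/(2*B) (E(v, B) = (3 + B)/((2*B)) = (3 + B)*(1/(2*B)) = (3 + B)/(2*B))
Z(H) = -¼ + H (Z(H) = H + (½)*(3 - 2)/(-2) = H + (½)*(-½)*1 = H - ¼ = -¼ + H)
(3950 + q(-16, -27))/(Z(59) - 1707) = (3950 + (-7*(-16) + 4*(-27)))/((-¼ + 59) - 1707) = (3950 + (112 - 108))/(235/4 - 1707) = (3950 + 4)/(-6593/4) = 3954*(-4/6593) = -15816/6593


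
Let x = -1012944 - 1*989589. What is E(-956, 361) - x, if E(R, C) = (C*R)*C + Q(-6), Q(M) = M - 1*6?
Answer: -122584355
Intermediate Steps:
Q(M) = -6 + M (Q(M) = M - 6 = -6 + M)
x = -2002533 (x = -1012944 - 989589 = -2002533)
E(R, C) = -12 + R*C² (E(R, C) = (C*R)*C + (-6 - 6) = R*C² - 12 = -12 + R*C²)
E(-956, 361) - x = (-12 - 956*361²) - 1*(-2002533) = (-12 - 956*130321) + 2002533 = (-12 - 124586876) + 2002533 = -124586888 + 2002533 = -122584355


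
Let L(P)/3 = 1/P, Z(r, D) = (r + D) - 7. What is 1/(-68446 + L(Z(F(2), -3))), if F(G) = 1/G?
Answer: -19/1300480 ≈ -1.4610e-5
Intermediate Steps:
F(G) = 1/G
Z(r, D) = -7 + D + r (Z(r, D) = (D + r) - 7 = -7 + D + r)
L(P) = 3/P
1/(-68446 + L(Z(F(2), -3))) = 1/(-68446 + 3/(-7 - 3 + 1/2)) = 1/(-68446 + 3/(-19/2)) = 1/(-68446 + 3*(-2/19)) = 1/(-68446 - 6/19) = 1/(-1300480/19) = -19/1300480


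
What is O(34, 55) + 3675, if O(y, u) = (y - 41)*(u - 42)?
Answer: 3584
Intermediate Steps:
O(y, u) = (-42 + u)*(-41 + y) (O(y, u) = (-41 + y)*(-42 + u) = (-42 + u)*(-41 + y))
O(34, 55) + 3675 = (1722 - 42*34 - 41*55 + 55*34) + 3675 = (1722 - 1428 - 2255 + 1870) + 3675 = -91 + 3675 = 3584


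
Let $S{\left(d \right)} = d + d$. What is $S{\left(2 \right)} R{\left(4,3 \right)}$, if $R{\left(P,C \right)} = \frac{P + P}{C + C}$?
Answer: $\frac{16}{3} \approx 5.3333$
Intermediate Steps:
$R{\left(P,C \right)} = \frac{P}{C}$ ($R{\left(P,C \right)} = \frac{2 P}{2 C} = 2 P \frac{1}{2 C} = \frac{P}{C}$)
$S{\left(d \right)} = 2 d$
$S{\left(2 \right)} R{\left(4,3 \right)} = 2 \cdot 2 \cdot \frac{4}{3} = 4 \cdot 4 \cdot \frac{1}{3} = 4 \cdot \frac{4}{3} = \frac{16}{3}$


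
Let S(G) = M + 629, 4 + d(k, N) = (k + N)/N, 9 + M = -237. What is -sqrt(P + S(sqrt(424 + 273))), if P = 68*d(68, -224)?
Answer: -sqrt(31038)/14 ≈ -12.584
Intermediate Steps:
M = -246 (M = -9 - 237 = -246)
d(k, N) = -4 + (N + k)/N (d(k, N) = -4 + (k + N)/N = -4 + (N + k)/N)
S(G) = 383 (S(G) = -246 + 629 = 383)
P = -3145/14 (P = 68*(-3 + 68/(-224)) = 68*(-3 + 68*(-1/224)) = 68*(-3 - 17/56) = 68*(-185/56) = -3145/14 ≈ -224.64)
-sqrt(P + S(sqrt(424 + 273))) = -sqrt(-3145/14 + 383) = -sqrt(2217/14) = -sqrt(31038)/14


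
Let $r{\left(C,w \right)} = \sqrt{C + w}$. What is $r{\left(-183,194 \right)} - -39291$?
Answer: $39291 + \sqrt{11} \approx 39294.0$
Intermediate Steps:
$r{\left(-183,194 \right)} - -39291 = \sqrt{-183 + 194} - -39291 = \sqrt{11} + 39291 = 39291 + \sqrt{11}$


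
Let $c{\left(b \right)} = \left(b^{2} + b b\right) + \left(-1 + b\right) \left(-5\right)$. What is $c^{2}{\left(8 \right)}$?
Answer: $8649$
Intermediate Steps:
$c{\left(b \right)} = 5 - 5 b + 2 b^{2}$ ($c{\left(b \right)} = \left(b^{2} + b^{2}\right) - \left(-5 + 5 b\right) = 2 b^{2} - \left(-5 + 5 b\right) = 5 - 5 b + 2 b^{2}$)
$c^{2}{\left(8 \right)} = \left(5 - 40 + 2 \cdot 8^{2}\right)^{2} = \left(5 - 40 + 2 \cdot 64\right)^{2} = \left(5 - 40 + 128\right)^{2} = 93^{2} = 8649$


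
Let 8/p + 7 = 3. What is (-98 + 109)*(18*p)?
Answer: -396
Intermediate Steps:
p = -2 (p = 8/(-7 + 3) = 8/(-4) = 8*(-1/4) = -2)
(-98 + 109)*(18*p) = (-98 + 109)*(18*(-2)) = 11*(-36) = -396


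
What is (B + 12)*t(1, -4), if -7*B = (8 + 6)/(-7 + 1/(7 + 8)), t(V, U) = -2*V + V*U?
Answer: -1917/26 ≈ -73.731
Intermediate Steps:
t(V, U) = -2*V + U*V
B = 15/52 (B = -(8 + 6)/(7*(-7 + 1/(7 + 8))) = -2/(-7 + 1/15) = -2/(-104/15) = -2*(-15)/104 = -⅐*(-105/52) = 15/52 ≈ 0.28846)
(B + 12)*t(1, -4) = (15/52 + 12)*(1*(-2 - 4)) = 639*(1*(-6))/52 = (639/52)*(-6) = -1917/26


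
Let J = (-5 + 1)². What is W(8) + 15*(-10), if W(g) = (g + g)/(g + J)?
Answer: -448/3 ≈ -149.33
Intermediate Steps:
J = 16 (J = (-4)² = 16)
W(g) = 2*g/(16 + g) (W(g) = (g + g)/(g + 16) = (2*g)/(16 + g) = 2*g/(16 + g))
W(8) + 15*(-10) = 2*8/(16 + 8) + 15*(-10) = 2*8/24 - 150 = 2*8*(1/24) - 150 = ⅔ - 150 = -448/3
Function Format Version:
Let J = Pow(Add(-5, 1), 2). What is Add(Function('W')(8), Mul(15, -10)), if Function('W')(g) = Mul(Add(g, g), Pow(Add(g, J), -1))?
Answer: Rational(-448, 3) ≈ -149.33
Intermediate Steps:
J = 16 (J = Pow(-4, 2) = 16)
Function('W')(g) = Mul(2, g, Pow(Add(16, g), -1)) (Function('W')(g) = Mul(Add(g, g), Pow(Add(g, 16), -1)) = Mul(Mul(2, g), Pow(Add(16, g), -1)) = Mul(2, g, Pow(Add(16, g), -1)))
Add(Function('W')(8), Mul(15, -10)) = Add(Mul(2, 8, Pow(Add(16, 8), -1)), Mul(15, -10)) = Add(Mul(2, 8, Pow(24, -1)), -150) = Add(Mul(2, 8, Rational(1, 24)), -150) = Add(Rational(2, 3), -150) = Rational(-448, 3)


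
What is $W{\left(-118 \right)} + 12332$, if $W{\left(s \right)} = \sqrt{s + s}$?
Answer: $12332 + 2 i \sqrt{59} \approx 12332.0 + 15.362 i$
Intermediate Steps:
$W{\left(s \right)} = \sqrt{2} \sqrt{s}$ ($W{\left(s \right)} = \sqrt{2 s} = \sqrt{2} \sqrt{s}$)
$W{\left(-118 \right)} + 12332 = \sqrt{2} \sqrt{-118} + 12332 = \sqrt{2} i \sqrt{118} + 12332 = 2 i \sqrt{59} + 12332 = 12332 + 2 i \sqrt{59}$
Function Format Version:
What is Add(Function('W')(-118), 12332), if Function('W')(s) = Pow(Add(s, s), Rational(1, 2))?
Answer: Add(12332, Mul(2, I, Pow(59, Rational(1, 2)))) ≈ Add(12332., Mul(15.362, I))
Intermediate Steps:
Function('W')(s) = Mul(Pow(2, Rational(1, 2)), Pow(s, Rational(1, 2))) (Function('W')(s) = Pow(Mul(2, s), Rational(1, 2)) = Mul(Pow(2, Rational(1, 2)), Pow(s, Rational(1, 2))))
Add(Function('W')(-118), 12332) = Add(Mul(Pow(2, Rational(1, 2)), Pow(-118, Rational(1, 2))), 12332) = Add(Mul(Pow(2, Rational(1, 2)), Mul(I, Pow(118, Rational(1, 2)))), 12332) = Add(Mul(2, I, Pow(59, Rational(1, 2))), 12332) = Add(12332, Mul(2, I, Pow(59, Rational(1, 2))))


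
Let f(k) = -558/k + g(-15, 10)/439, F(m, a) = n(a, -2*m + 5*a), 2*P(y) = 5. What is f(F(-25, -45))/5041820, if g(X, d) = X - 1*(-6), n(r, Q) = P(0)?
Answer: -489969/11066794900 ≈ -4.4274e-5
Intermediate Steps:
P(y) = 5/2 (P(y) = (½)*5 = 5/2)
n(r, Q) = 5/2
g(X, d) = 6 + X (g(X, d) = X + 6 = 6 + X)
F(m, a) = 5/2
f(k) = -9/439 - 558/k (f(k) = -558/k + (6 - 15)/439 = -558/k - 9*1/439 = -558/k - 9/439 = -9/439 - 558/k)
f(F(-25, -45))/5041820 = (-9/439 - 558/5/2)/5041820 = (-9/439 - 558*⅖)*(1/5041820) = (-9/439 - 1116/5)*(1/5041820) = -489969/2195*1/5041820 = -489969/11066794900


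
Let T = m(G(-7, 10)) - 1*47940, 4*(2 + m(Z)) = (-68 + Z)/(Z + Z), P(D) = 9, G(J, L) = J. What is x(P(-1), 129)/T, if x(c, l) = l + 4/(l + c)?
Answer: -498568/185242713 ≈ -0.0026914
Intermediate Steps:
m(Z) = -2 + (-68 + Z)/(8*Z) (m(Z) = -2 + ((-68 + Z)/(Z + Z))/4 = -2 + ((-68 + Z)/((2*Z)))/4 = -2 + ((-68 + Z)*(1/(2*Z)))/4 = -2 + ((-68 + Z)/(2*Z))/4 = -2 + (-68 + Z)/(8*Z))
x(c, l) = l + 4/(c + l)
T = -2684677/56 (T = (⅛)*(-68 - 15*(-7))/(-7) - 1*47940 = (⅛)*(-⅐)*(-68 + 105) - 47940 = (⅛)*(-⅐)*37 - 47940 = -37/56 - 47940 = -2684677/56 ≈ -47941.)
x(P(-1), 129)/T = ((4 + 129² + 9*129)/(9 + 129))/(-2684677/56) = ((4 + 16641 + 1161)/138)*(-56/2684677) = ((1/138)*17806)*(-56/2684677) = (8903/69)*(-56/2684677) = -498568/185242713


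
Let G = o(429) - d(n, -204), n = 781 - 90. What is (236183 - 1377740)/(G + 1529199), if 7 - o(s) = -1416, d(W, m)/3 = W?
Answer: -1141557/1528549 ≈ -0.74682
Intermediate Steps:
n = 691
d(W, m) = 3*W
o(s) = 1423 (o(s) = 7 - 1*(-1416) = 7 + 1416 = 1423)
G = -650 (G = 1423 - 3*691 = 1423 - 1*2073 = 1423 - 2073 = -650)
(236183 - 1377740)/(G + 1529199) = (236183 - 1377740)/(-650 + 1529199) = -1141557/1528549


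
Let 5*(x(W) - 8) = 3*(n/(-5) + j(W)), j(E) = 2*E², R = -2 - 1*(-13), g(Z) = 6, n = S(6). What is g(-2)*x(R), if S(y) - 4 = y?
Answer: 912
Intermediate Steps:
S(y) = 4 + y
n = 10 (n = 4 + 6 = 10)
R = 11 (R = -2 + 13 = 11)
x(W) = 34/5 + 6*W²/5 (x(W) = 8 + (3*(10/(-5) + 2*W²))/5 = 8 + (3*(10*(-⅕) + 2*W²))/5 = 8 + (3*(-2 + 2*W²))/5 = 8 + (-6 + 6*W²)/5 = 8 + (-6/5 + 6*W²/5) = 34/5 + 6*W²/5)
g(-2)*x(R) = 6*(34/5 + (6/5)*11²) = 6*(34/5 + (6/5)*121) = 6*(34/5 + 726/5) = 6*152 = 912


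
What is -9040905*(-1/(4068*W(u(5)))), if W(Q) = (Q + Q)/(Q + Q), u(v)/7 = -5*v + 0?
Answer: 1004545/452 ≈ 2222.4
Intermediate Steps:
u(v) = -35*v (u(v) = 7*(-5*v + 0) = 7*(-5*v) = -35*v)
W(Q) = 1 (W(Q) = (2*Q)/((2*Q)) = (2*Q)*(1/(2*Q)) = 1)
-9040905*(-1/(4068*W(u(5)))) = -9040905/(-113*1*36) = -9040905/((-113*36)) = -9040905/(-4068) = -9040905*(-1/4068) = 1004545/452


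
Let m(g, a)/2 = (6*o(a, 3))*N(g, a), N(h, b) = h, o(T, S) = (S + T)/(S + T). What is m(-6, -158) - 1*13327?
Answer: -13399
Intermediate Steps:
o(T, S) = 1
m(g, a) = 12*g (m(g, a) = 2*((6*1)*g) = 2*(6*g) = 12*g)
m(-6, -158) - 1*13327 = 12*(-6) - 1*13327 = -72 - 13327 = -13399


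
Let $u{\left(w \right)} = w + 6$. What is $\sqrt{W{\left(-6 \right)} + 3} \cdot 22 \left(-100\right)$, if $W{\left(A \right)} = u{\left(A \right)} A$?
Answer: $- 2200 \sqrt{3} \approx -3810.5$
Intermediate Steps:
$u{\left(w \right)} = 6 + w$
$W{\left(A \right)} = A \left(6 + A\right)$ ($W{\left(A \right)} = \left(6 + A\right) A = A \left(6 + A\right)$)
$\sqrt{W{\left(-6 \right)} + 3} \cdot 22 \left(-100\right) = \sqrt{- 6 \left(6 - 6\right) + 3} \cdot 22 \left(-100\right) = \sqrt{\left(-6\right) 0 + 3} \cdot 22 \left(-100\right) = \sqrt{0 + 3} \cdot 22 \left(-100\right) = \sqrt{3} \cdot 22 \left(-100\right) = 22 \sqrt{3} \left(-100\right) = - 2200 \sqrt{3}$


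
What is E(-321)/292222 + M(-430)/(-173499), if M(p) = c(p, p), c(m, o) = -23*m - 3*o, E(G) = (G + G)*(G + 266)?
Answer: 1429603865/25350112389 ≈ 0.056394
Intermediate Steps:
E(G) = 2*G*(266 + G) (E(G) = (2*G)*(266 + G) = 2*G*(266 + G))
M(p) = -26*p (M(p) = -23*p - 3*p = -26*p)
E(-321)/292222 + M(-430)/(-173499) = (2*(-321)*(266 - 321))/292222 - 26*(-430)/(-173499) = (2*(-321)*(-55))*(1/292222) + 11180*(-1/173499) = 35310*(1/292222) - 11180/173499 = 17655/146111 - 11180/173499 = 1429603865/25350112389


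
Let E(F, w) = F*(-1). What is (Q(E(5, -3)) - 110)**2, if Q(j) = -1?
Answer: 12321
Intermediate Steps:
E(F, w) = -F
(Q(E(5, -3)) - 110)**2 = (-1 - 110)**2 = (-111)**2 = 12321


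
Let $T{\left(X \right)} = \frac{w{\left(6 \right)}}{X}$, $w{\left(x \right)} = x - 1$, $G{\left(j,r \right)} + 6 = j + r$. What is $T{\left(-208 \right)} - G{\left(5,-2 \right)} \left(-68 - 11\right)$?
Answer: $- \frac{49301}{208} \approx -237.02$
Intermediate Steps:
$G{\left(j,r \right)} = -6 + j + r$ ($G{\left(j,r \right)} = -6 + \left(j + r\right) = -6 + j + r$)
$w{\left(x \right)} = -1 + x$
$T{\left(X \right)} = \frac{5}{X}$ ($T{\left(X \right)} = \frac{-1 + 6}{X} = \frac{5}{X}$)
$T{\left(-208 \right)} - G{\left(5,-2 \right)} \left(-68 - 11\right) = \frac{5}{-208} - \left(-6 + 5 - 2\right) \left(-68 - 11\right) = 5 \left(- \frac{1}{208}\right) - \left(-3\right) \left(-79\right) = - \frac{5}{208} - 237 = - \frac{49301}{208}$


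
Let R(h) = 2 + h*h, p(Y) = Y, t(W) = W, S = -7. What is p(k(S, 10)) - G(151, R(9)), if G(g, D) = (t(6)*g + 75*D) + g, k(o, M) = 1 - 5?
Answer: -7286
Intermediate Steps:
k(o, M) = -4
R(h) = 2 + h²
G(g, D) = 7*g + 75*D (G(g, D) = (6*g + 75*D) + g = 7*g + 75*D)
p(k(S, 10)) - G(151, R(9)) = -4 - (7*151 + 75*(2 + 9²)) = -4 - (1057 + 75*(2 + 81)) = -4 - (1057 + 75*83) = -4 - (1057 + 6225) = -4 - 1*7282 = -4 - 7282 = -7286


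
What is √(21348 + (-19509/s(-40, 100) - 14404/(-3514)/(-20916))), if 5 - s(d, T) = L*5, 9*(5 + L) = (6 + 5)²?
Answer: √1879242155578412264410/293120310 ≈ 147.89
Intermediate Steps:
L = 76/9 (L = -5 + (6 + 5)²/9 = -5 + (⅑)*11² = -5 + (⅑)*121 = -5 + 121/9 = 76/9 ≈ 8.4444)
s(d, T) = -335/9 (s(d, T) = 5 - 76*5/9 = 5 - 1*380/9 = 5 - 380/9 = -335/9)
√(21348 + (-19509/s(-40, 100) - 14404/(-3514)/(-20916))) = √(21348 + (-19509/(-335/9) - 14404/(-3514)/(-20916))) = √(21348 + (-19509*(-9/335) - 14404*(-1/3514)*(-1/20916))) = √(21348 + (175581/335 + (7202/1757)*(-1/20916))) = √(21348 + (175581/335 - 3601/18374706)) = √(21348 + 3226248047851/6155526510) = √(134634427983331/6155526510) = √1879242155578412264410/293120310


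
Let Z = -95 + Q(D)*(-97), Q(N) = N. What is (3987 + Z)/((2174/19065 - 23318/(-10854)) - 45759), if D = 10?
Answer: -50387822685/789042567652 ≈ -0.063859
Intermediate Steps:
Z = -1065 (Z = -95 + 10*(-97) = -95 - 970 = -1065)
(3987 + Z)/((2174/19065 - 23318/(-10854)) - 45759) = (3987 - 1065)/((2174/19065 - 23318/(-10854)) - 45759) = 2922/((2174*(1/19065) - 23318*(-1/10854)) - 45759) = 2922/((2174/19065 + 11659/5427) - 45759) = 2922/(78025711/34488585 - 45759) = 2922/(-1578085135304/34488585) = 2922*(-34488585/1578085135304) = -50387822685/789042567652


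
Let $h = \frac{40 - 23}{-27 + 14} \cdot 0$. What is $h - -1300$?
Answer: $1300$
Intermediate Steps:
$h = 0$ ($h = \frac{17}{-13} \cdot 0 = 17 \left(- \frac{1}{13}\right) 0 = \left(- \frac{17}{13}\right) 0 = 0$)
$h - -1300 = 0 - -1300 = 0 + 1300 = 1300$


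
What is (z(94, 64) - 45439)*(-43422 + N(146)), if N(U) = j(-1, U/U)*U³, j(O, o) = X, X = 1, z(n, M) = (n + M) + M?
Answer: -138758040938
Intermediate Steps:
z(n, M) = n + 2*M (z(n, M) = (M + n) + M = n + 2*M)
j(O, o) = 1
N(U) = U³ (N(U) = 1*U³ = U³)
(z(94, 64) - 45439)*(-43422 + N(146)) = ((94 + 2*64) - 45439)*(-43422 + 146³) = ((94 + 128) - 45439)*(-43422 + 3112136) = (222 - 45439)*3068714 = -45217*3068714 = -138758040938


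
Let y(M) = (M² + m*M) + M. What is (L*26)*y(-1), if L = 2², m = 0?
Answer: 0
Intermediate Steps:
y(M) = M + M² (y(M) = (M² + 0*M) + M = (M² + 0) + M = M² + M = M + M²)
L = 4
(L*26)*y(-1) = (4*26)*(-(1 - 1)) = 104*(-1*0) = 104*0 = 0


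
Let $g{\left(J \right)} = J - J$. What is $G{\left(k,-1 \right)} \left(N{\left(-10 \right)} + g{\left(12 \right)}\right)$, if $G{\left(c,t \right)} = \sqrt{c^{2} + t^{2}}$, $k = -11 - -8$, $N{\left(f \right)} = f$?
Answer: $- 10 \sqrt{10} \approx -31.623$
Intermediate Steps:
$k = -3$ ($k = -11 + 8 = -3$)
$g{\left(J \right)} = 0$
$G{\left(k,-1 \right)} \left(N{\left(-10 \right)} + g{\left(12 \right)}\right) = \sqrt{\left(-3\right)^{2} + \left(-1\right)^{2}} \left(-10 + 0\right) = \sqrt{9 + 1} \left(-10\right) = \sqrt{10} \left(-10\right) = - 10 \sqrt{10}$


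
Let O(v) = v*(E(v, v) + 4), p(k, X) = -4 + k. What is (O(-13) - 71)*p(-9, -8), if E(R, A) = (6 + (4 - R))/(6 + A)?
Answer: 7306/7 ≈ 1043.7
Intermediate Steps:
E(R, A) = (10 - R)/(6 + A)
O(v) = v*(4 + (10 - v)/(6 + v)) (O(v) = v*((10 - v)/(6 + v) + 4) = v*(4 + (10 - v)/(6 + v)))
(O(-13) - 71)*p(-9, -8) = (-13*(34 + 3*(-13))/(6 - 13) - 71)*(-4 - 9) = (-13*(34 - 39)/(-7) - 71)*(-13) = (-13*(-1/7)*(-5) - 71)*(-13) = (-65/7 - 71)*(-13) = -562/7*(-13) = 7306/7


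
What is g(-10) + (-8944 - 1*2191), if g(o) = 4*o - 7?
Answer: -11182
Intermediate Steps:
g(o) = -7 + 4*o
g(-10) + (-8944 - 1*2191) = (-7 + 4*(-10)) + (-8944 - 1*2191) = (-7 - 40) + (-8944 - 2191) = -47 - 11135 = -11182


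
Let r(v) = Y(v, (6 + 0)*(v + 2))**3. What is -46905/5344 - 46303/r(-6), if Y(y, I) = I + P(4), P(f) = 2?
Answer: -31500151/7112864 ≈ -4.4286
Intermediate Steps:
Y(y, I) = 2 + I (Y(y, I) = I + 2 = 2 + I)
r(v) = (14 + 6*v)**3 (r(v) = (2 + (6 + 0)*(v + 2))**3 = (2 + 6*(2 + v))**3 = (2 + (12 + 6*v))**3 = (14 + 6*v)**3)
-46905/5344 - 46303/r(-6) = -46905/5344 - 46303*1/(8*(7 + 3*(-6))**3) = -46905*1/5344 - 46303*1/(8*(7 - 18)**3) = -46905/5344 - 46303/(8*(-11)**3) = -46905/5344 - 46303/(8*(-1331)) = -46905/5344 - 46303/(-10648) = -46905/5344 - 46303*(-1/10648) = -46905/5344 + 46303/10648 = -31500151/7112864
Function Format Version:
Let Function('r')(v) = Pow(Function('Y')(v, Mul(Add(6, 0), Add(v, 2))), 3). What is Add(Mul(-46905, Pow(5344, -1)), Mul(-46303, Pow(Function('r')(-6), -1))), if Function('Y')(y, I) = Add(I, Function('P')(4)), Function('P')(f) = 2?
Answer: Rational(-31500151, 7112864) ≈ -4.4286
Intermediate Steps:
Function('Y')(y, I) = Add(2, I) (Function('Y')(y, I) = Add(I, 2) = Add(2, I))
Function('r')(v) = Pow(Add(14, Mul(6, v)), 3) (Function('r')(v) = Pow(Add(2, Mul(Add(6, 0), Add(v, 2))), 3) = Pow(Add(2, Mul(6, Add(2, v))), 3) = Pow(Add(2, Add(12, Mul(6, v))), 3) = Pow(Add(14, Mul(6, v)), 3))
Add(Mul(-46905, Pow(5344, -1)), Mul(-46303, Pow(Function('r')(-6), -1))) = Add(Mul(-46905, Pow(5344, -1)), Mul(-46303, Pow(Mul(8, Pow(Add(7, Mul(3, -6)), 3)), -1))) = Add(Mul(-46905, Rational(1, 5344)), Mul(-46303, Pow(Mul(8, Pow(Add(7, -18), 3)), -1))) = Add(Rational(-46905, 5344), Mul(-46303, Pow(Mul(8, Pow(-11, 3)), -1))) = Add(Rational(-46905, 5344), Mul(-46303, Pow(Mul(8, -1331), -1))) = Add(Rational(-46905, 5344), Mul(-46303, Pow(-10648, -1))) = Add(Rational(-46905, 5344), Mul(-46303, Rational(-1, 10648))) = Add(Rational(-46905, 5344), Rational(46303, 10648)) = Rational(-31500151, 7112864)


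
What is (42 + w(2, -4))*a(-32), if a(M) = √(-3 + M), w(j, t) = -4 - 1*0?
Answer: 38*I*√35 ≈ 224.81*I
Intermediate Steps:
w(j, t) = -4 (w(j, t) = -4 + 0 = -4)
(42 + w(2, -4))*a(-32) = (42 - 4)*√(-3 - 32) = 38*√(-35) = 38*(I*√35) = 38*I*√35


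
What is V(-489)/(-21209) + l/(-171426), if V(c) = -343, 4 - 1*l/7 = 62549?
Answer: 9344417453/3635774034 ≈ 2.5701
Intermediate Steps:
l = -437815 (l = 28 - 7*62549 = 28 - 437843 = -437815)
V(-489)/(-21209) + l/(-171426) = -343/(-21209) - 437815/(-171426) = -343*(-1/21209) - 437815*(-1/171426) = 343/21209 + 437815/171426 = 9344417453/3635774034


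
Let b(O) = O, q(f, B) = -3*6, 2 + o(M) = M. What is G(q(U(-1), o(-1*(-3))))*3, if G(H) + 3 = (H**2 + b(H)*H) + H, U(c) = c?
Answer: 1881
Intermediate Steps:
o(M) = -2 + M
q(f, B) = -18
G(H) = -3 + H + 2*H**2 (G(H) = -3 + ((H**2 + H*H) + H) = -3 + ((H**2 + H**2) + H) = -3 + (2*H**2 + H) = -3 + (H + 2*H**2) = -3 + H + 2*H**2)
G(q(U(-1), o(-1*(-3))))*3 = (-3 - 18 + 2*(-18)**2)*3 = (-3 - 18 + 2*324)*3 = (-3 - 18 + 648)*3 = 627*3 = 1881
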